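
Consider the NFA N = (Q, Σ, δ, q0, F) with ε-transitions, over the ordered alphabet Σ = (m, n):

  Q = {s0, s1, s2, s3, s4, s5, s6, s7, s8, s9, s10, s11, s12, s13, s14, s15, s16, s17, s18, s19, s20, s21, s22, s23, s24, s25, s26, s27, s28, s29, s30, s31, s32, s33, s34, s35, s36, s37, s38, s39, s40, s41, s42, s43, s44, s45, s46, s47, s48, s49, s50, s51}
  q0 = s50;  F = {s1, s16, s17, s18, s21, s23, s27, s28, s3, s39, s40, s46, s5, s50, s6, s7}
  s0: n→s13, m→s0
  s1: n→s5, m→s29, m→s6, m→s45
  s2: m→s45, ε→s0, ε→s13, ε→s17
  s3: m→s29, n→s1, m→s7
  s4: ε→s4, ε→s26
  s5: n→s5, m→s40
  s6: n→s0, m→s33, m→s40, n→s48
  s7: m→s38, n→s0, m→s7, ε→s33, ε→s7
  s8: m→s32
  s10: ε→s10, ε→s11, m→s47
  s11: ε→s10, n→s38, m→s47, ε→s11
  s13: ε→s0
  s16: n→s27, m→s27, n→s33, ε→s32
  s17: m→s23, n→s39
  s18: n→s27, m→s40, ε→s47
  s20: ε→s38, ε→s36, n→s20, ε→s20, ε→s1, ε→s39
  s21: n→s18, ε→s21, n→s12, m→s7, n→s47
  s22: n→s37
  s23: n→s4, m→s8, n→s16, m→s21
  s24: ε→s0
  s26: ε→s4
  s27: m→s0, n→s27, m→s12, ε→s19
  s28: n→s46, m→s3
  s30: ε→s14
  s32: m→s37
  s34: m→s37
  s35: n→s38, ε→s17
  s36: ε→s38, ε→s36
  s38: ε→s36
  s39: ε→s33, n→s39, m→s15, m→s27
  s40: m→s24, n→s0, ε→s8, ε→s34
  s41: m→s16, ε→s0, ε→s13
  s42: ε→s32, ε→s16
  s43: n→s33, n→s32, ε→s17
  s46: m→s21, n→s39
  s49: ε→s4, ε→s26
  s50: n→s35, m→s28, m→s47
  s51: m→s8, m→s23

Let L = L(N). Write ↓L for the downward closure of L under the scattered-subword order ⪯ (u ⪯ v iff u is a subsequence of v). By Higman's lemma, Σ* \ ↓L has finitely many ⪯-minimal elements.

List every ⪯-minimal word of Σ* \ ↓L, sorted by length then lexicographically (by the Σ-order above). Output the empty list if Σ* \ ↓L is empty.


A = [mmmn, nnmm, nmnnm, mmnmmm].

|Q|=52, |F|=16, |δ|=101 (38 ε).
min D↑ (17 st, q0=0, F={12}): 0:m→1,n→2 1:m→3,n→4 2:m→5,n→6 3:m→7,n→8 4:m→9,n→6 5:m→9,n→10 6:m→11,n→6 7:m→7,n→12 8:m→13,n→14 9:m→7,n→15 10:m→11,n→11 11:m→12,n→11 12:m→12,n→12 13:m→16,n→12 14:m→16,n→14 15:m→16,n→11 16:m→12,n→12 (ε-aug+det+¬).
'mmmn': |S_i|=[36, 33, 26, 17, 3] end={s0,s13,s48} ∉↓L; 4/4 deletions ∈↓L.
'nnmm': N↓-sim [36, 33, 23, 12, 6] end={s0,s12,s13,s24,s32,s37} ∉↓L; 4/4 single-dels accept.
'nmnnm': N↓-sim [36, 33, 27, 18, 6, 3] end={s0,s12,s13} rej; 5/5 del acc.
'mmnmmm': run [36, 33, 26, 20, 14, 9, 5] end={s0,s13,s24,s32,s37} rej; 6/6 single-dels accept.
4 minimals (antichain).


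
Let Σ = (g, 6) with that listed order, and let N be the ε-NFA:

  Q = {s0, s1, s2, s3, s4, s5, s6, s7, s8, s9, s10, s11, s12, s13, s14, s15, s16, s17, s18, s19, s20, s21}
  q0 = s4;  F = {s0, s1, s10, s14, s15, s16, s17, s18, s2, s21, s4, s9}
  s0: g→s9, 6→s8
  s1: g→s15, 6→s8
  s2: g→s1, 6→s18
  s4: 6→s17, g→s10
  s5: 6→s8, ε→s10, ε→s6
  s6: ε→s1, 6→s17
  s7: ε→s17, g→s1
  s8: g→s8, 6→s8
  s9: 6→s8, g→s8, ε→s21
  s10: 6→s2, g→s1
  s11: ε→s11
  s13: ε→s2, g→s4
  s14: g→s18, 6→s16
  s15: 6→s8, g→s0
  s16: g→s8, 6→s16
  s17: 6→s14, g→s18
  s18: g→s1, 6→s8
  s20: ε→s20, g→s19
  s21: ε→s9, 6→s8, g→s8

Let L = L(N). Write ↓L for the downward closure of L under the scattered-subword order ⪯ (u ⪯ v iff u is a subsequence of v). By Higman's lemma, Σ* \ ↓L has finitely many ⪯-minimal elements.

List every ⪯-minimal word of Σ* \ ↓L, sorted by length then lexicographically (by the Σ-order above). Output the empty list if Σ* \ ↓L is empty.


min(Σ*\↓L) = [gg6, 6g6, g666, 666g, gggggg].

|Q|=22, |F|=12, |δ|=40 (9 ε).
min D↑ (12 st, q0=0, F={8}): 0:g→1,6→2 1:g→3,6→4 2:g→5,6→6 3:g→7,6→8 4:g→3,6→5 5:g→3,6→8 6:g→5,6→9 7:g→10,6→8 8:g→8,6→8 9:g→8,6→9 10:g→11,6→8 11:g→8,6→8.
'gg6': run [13, 9, 6, 1] end={s8} rej; 3/3 single-dels accept.
'6g6': N↓-sim [13, 11, 7, 1] end={s8} rej; 3/3 del acc.
'g666': N↓-sim [13, 9, 8, 7, 1] end={s8} — reject; 4/4 deletions ∈↓L.
'666g': N↓-sim [13, 11, 9, 2, 1] end={s8} — reject; 4/4 deletions ∈↓L.
'gggggg': |S_i|=[13, 9, 6, 5, 4, 3, 1] end={s8} rej; 6/6 single-dels accept.
5 obstructions.


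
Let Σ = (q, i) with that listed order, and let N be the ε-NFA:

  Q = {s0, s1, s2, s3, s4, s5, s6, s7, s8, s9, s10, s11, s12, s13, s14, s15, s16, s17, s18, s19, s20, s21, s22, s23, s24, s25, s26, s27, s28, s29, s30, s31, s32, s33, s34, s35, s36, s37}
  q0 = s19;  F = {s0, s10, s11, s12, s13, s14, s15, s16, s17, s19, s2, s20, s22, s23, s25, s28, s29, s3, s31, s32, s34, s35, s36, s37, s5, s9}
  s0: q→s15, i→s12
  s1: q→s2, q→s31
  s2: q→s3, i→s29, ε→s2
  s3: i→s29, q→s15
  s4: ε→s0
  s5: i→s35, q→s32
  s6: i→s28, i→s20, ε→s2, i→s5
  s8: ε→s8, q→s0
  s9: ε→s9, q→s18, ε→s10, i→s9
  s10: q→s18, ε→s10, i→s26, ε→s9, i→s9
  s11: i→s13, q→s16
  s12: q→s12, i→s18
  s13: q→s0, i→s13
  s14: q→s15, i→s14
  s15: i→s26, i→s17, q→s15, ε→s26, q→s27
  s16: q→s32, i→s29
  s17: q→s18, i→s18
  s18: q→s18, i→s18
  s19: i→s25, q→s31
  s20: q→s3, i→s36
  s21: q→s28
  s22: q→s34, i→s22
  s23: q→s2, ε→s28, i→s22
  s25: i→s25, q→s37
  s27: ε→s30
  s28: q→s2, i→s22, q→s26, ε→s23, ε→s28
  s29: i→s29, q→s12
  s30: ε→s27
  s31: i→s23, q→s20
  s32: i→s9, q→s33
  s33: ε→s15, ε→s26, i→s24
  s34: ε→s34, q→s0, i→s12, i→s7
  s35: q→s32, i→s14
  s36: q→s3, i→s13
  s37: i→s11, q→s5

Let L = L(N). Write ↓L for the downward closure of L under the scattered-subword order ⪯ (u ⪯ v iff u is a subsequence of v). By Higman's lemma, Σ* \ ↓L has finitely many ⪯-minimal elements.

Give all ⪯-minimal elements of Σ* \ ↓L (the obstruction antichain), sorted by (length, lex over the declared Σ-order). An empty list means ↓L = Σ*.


min(Σ*\↓L) = [qqqqiq, qqqqii, qqqiqi, qiqiqi, qiiqii, iqqqiq].

|Q|=38, |F|=26, |δ|=84 (17 ε).
min D↑ (25 st, q0=0, F={24}): 0:q→1,i→2 1:q→3,i→4 2:q→5,i→2 3:q→6,i→7 4:q→8,i→9 5:q→10,i→11 6:q→12,i→13 7:q→6,i→14 8:q→6,i→13 9:q→15,i→9 10:q→16,i→17 11:q→18,i→14 12:q→12,i→19 13:q→20,i→13 14:q→21,i→14 15:q→21,i→20 16:q→12,i→22 17:q→16,i→23 18:q→16,i→13 19:q→24,i→24 20:q→20,i→24 21:q→12,i→20 22:q→24,i→22 23:q→12,i→23 24:q→24,i→24 (ε-aug+det+¬).
'qqqqiq': run [33, 31, 25, 15, 9, 4, 1] end={s18} — reject; 6/6 deletions ∈↓L.
'qqqqii': |S_i|=[33, 31, 25, 15, 9, 4, 1] end={s18} ∉↓L; 6/6 deletions ∈↓L.
'qqqiqi': run [33, 31, 25, 15, 8, 2, 1] end={s18} rej; 6/6 deletions ∈↓L.
'qiqiqi': |S_i|=[33, 31, 27, 19, 9, 2, 1] end={s18} rej; 6/6 single-dels accept.
'qiiqii': |S_i|=[33, 31, 27, 17, 10, 5, 1] end={s18} rej; 6/6 deletions ∈↓L.
'iqqqiq': N↓-sim [33, 30, 25, 19, 12, 6, 1] end={s18} — reject; 6/6 deletions ∈↓L.
6 minimals (antichain).


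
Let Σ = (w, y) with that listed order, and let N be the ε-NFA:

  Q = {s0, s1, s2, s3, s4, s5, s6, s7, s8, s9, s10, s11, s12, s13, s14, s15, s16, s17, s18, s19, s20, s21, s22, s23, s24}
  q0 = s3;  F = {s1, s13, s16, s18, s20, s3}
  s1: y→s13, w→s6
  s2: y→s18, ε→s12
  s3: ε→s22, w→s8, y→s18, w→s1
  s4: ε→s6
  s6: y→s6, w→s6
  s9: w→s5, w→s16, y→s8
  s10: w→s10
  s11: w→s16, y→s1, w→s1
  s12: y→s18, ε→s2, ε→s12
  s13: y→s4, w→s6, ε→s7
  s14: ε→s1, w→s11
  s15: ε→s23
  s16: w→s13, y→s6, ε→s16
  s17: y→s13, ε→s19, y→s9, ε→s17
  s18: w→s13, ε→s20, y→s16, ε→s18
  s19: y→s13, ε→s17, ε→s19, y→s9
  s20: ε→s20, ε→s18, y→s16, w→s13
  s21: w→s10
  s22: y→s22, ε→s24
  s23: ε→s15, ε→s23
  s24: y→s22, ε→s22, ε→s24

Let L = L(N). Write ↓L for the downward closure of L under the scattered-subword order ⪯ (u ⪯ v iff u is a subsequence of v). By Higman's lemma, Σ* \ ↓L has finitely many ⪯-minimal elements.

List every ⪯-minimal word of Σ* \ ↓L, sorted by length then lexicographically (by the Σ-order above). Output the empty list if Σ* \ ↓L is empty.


|Q|=25, |F|=6, |δ|=54 (22 ε).
min D↑ (6 st, q0=0, F={3}): 0:w→1,y→2 1:w→3,y→4 2:w→4,y→5 3:w→3,y→3 4:w→3,y→3 5:w→4,y→3 (ε-aug+det+¬).
'ww': run [12, 6, 1] end={s6} — reject; 2/2 single-dels accept.
'wyy': run [12, 6, 4, 2] end={s4,s6} ∉↓L; 3/3 single-dels accept.
'ywy': |S_i|=[12, 9, 4, 2] end={s4,s6} rej; 3/3 del acc.
'yyy': run [12, 9, 7, 4] end={s22,s24,s4,s6} rej; 3/3 del acc.
4 words, ⪯-incomp.

Antichain: [ww, wyy, ywy, yyy].


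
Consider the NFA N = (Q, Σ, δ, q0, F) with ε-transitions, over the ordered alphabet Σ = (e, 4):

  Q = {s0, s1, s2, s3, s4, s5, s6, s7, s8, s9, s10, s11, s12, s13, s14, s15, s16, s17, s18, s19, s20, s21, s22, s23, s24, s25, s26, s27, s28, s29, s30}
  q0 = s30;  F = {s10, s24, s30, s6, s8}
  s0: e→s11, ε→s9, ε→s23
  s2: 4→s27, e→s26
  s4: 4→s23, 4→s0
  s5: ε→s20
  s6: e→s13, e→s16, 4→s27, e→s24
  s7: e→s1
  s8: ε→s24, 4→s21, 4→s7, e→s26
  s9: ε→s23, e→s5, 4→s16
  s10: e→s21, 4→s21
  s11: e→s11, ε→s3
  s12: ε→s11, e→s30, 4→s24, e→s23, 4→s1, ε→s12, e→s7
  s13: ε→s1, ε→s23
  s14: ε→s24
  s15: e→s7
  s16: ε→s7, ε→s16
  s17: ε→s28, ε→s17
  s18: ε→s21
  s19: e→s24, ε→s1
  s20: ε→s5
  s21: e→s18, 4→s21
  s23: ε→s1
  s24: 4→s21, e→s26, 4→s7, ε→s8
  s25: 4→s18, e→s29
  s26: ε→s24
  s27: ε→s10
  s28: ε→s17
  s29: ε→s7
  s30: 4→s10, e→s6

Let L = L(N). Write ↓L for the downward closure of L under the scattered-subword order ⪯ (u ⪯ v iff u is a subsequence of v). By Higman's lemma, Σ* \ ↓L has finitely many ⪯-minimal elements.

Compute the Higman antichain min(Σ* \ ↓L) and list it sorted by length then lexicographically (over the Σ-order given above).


A = [4e, 44, ee4].

|Q|=31, |F|=5, |δ|=58 (24 ε).
min D↑ (5 st, q0=0, F={4}): 0:e→1,4→2 1:e→3,4→2 2:e→4,4→4 3:e→3,4→4 4:e→4,4→4 (ε-aug+det+¬).
'4e': run [14, 6, 3] end={s1,s18,s21} rej; 2/2 del acc.
'44': N↓-sim [14, 6, 2] end={s18,s21} rej; 2/2 single-dels accept.
'ee4': |S_i|=[14, 13, 10, 4] end={s1,s18,s21,s7} rej; 3/3 del acc.
3 minimals (antichain).


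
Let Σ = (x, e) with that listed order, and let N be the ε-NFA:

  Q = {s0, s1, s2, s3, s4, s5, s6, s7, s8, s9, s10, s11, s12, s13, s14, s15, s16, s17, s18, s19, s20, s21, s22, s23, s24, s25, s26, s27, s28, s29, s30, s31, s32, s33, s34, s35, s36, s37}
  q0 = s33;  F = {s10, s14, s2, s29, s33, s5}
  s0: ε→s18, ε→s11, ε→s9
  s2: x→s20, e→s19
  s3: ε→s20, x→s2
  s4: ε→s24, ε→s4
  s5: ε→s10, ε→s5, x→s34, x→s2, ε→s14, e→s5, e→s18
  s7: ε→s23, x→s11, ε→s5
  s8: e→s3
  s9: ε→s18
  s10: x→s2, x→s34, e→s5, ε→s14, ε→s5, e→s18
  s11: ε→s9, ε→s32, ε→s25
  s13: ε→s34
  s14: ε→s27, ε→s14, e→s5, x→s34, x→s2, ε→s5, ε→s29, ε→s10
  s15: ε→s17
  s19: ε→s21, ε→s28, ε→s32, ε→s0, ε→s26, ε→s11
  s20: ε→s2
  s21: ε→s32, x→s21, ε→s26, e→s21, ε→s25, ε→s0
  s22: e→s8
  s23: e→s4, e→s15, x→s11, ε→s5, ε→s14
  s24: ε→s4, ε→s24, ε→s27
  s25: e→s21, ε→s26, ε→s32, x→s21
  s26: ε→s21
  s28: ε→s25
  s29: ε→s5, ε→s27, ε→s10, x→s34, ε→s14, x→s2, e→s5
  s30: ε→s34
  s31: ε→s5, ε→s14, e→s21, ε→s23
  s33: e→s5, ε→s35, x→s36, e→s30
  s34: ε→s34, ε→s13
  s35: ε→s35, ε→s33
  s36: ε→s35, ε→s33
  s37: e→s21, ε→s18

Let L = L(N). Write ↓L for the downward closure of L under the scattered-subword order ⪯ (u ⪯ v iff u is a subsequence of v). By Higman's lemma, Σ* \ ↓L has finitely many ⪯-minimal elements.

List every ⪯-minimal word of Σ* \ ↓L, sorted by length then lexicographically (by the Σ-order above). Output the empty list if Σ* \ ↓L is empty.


A = [exe].

|Q|=38, |F|=6, |δ|=92 (60 ε).
min D↑ (4 st, q0=0, F={3}): 0:x→0,e→1 1:x→2,e→1 2:x→2,e→3 3:x→3,e→3 (ε-aug+det+¬).
'exe': |S_i|=[23, 20, 14, 10] end={s0,s11,s18,s19,s21,s25,s26,s28,s32,s9} ∉↓L; 3/3 deletions ∈↓L.
1 minimals (antichain).


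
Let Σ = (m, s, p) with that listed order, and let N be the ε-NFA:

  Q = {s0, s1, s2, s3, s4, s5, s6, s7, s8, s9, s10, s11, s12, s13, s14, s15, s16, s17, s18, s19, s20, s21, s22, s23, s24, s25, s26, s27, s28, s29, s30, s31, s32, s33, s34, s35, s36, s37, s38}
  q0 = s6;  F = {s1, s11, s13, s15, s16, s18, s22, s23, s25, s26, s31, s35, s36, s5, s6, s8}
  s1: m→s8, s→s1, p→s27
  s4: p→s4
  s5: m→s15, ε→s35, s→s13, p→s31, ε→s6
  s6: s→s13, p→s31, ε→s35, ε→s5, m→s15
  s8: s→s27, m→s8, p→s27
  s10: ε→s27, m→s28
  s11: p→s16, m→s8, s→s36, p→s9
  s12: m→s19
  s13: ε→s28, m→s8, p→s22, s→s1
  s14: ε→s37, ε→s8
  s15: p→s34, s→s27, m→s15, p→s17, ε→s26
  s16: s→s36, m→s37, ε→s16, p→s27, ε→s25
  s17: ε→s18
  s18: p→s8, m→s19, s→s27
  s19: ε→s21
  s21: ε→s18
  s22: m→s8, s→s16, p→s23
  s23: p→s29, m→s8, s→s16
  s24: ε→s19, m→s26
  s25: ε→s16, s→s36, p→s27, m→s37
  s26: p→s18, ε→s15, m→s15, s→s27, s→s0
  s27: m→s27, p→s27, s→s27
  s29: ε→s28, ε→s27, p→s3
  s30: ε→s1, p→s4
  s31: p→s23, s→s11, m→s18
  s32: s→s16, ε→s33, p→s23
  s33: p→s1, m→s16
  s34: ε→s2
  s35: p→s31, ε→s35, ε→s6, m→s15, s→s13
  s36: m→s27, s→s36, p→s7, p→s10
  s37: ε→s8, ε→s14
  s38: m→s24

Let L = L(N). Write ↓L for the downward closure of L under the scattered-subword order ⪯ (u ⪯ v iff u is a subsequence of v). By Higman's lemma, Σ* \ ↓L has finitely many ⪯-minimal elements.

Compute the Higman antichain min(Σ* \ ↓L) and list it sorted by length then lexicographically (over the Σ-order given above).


|Q|=39, |F|=16, |δ|=92 (26 ε).
min D↑ (13 st, q0=0, F={4}): 0:m→1,s→2,p→3 1:m→1,s→4,p→5 2:m→6,s→7,p→8 3:m→5,s→9,p→10 4:m→4,s→4,p→4 5:m→5,s→4,p→6 6:m→6,s→4,p→4 7:m→6,s→7,p→4 8:m→6,s→11,p→10 9:m→6,s→12,p→11 10:m→6,s→11,p→4 11:m→6,s→12,p→4 12:m→4,s→12,p→4.
'ms': N↓-sim [31, 14, 2] end={s0,s27} ∉↓L; 2/2 del acc.
'smp': |S_i|=[31, 19, 5, 1] end={s27} ∉↓L; 3/3 single-dels accept.
'ssp': N↓-sim [31, 19, 11, 4] end={s10,s27,s28,s7} rej; 3/3 del acc.
'ppp': N↓-sim [31, 23, 14, 6] end={s10,s27,s28,s29,s3,s7} rej; 3/3 deletions ∈↓L.
'pssm': |S_i|=[31, 23, 12, 5, 2] end={s27,s28} rej; 4/4 single-dels accept.
5 words, ⪯-incomp.

A = [ms, smp, ssp, ppp, pssm].


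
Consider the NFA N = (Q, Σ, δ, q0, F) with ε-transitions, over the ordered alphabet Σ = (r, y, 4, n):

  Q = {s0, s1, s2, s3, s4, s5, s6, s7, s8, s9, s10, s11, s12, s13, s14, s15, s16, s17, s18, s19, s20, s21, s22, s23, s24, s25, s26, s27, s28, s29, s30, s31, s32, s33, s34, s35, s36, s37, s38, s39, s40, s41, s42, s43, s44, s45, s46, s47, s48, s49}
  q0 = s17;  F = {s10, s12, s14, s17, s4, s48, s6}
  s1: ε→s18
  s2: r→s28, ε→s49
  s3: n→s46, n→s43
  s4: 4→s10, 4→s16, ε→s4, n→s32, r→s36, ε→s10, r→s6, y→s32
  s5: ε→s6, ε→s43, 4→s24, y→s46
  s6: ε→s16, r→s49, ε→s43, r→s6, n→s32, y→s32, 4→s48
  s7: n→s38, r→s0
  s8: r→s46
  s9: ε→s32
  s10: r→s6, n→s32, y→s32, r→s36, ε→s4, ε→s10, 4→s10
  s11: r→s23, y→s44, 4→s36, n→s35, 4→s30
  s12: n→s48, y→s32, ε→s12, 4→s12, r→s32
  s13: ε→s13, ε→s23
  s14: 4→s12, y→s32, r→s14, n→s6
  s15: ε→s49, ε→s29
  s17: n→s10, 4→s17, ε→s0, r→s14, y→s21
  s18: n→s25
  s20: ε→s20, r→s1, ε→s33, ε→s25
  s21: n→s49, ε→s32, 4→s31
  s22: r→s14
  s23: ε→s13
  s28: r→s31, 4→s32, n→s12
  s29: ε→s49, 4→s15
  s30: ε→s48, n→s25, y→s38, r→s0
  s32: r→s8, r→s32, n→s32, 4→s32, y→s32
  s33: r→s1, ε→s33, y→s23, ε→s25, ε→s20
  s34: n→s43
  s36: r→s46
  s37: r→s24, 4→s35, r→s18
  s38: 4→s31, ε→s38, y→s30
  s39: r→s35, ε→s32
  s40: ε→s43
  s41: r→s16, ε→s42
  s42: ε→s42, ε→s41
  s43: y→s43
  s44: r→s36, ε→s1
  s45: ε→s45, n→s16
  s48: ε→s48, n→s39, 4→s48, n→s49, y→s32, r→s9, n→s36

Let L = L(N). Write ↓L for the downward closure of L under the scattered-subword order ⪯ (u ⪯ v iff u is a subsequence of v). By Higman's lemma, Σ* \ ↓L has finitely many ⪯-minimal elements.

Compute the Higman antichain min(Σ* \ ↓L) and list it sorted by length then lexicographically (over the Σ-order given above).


|Q|=50, |F|=7, |δ|=114 (36 ε).
min D↑ (7 st, q0=0, F={2}): 0:r→1,y→2,4→0,n→3 1:r→1,y→2,4→4,n→5 2:r→2,y→2,4→2,n→2 3:r→5,y→2,4→3,n→2 4:r→2,y→2,4→4,n→6 5:r→5,y→2,4→6,n→2 6:r→2,y→2,4→6,n→2.
'y': N↓-sim [20, 7] end={s21,s31,s32,s43,s46,s49,s8} — reject; 1/1 del acc.
'nn': |S_i|=[20, 14, 7] end={s32,s35,s36,s39,s46,s49,s8} ∉↓L; 2/2 single-dels accept.
'r4r': run [20, 14, 10, 5] end={s32,s35,s46,s8,s9} rej; 3/3 single-dels accept.
3 minimals (antichain).

Antichain: [y, nn, r4r].


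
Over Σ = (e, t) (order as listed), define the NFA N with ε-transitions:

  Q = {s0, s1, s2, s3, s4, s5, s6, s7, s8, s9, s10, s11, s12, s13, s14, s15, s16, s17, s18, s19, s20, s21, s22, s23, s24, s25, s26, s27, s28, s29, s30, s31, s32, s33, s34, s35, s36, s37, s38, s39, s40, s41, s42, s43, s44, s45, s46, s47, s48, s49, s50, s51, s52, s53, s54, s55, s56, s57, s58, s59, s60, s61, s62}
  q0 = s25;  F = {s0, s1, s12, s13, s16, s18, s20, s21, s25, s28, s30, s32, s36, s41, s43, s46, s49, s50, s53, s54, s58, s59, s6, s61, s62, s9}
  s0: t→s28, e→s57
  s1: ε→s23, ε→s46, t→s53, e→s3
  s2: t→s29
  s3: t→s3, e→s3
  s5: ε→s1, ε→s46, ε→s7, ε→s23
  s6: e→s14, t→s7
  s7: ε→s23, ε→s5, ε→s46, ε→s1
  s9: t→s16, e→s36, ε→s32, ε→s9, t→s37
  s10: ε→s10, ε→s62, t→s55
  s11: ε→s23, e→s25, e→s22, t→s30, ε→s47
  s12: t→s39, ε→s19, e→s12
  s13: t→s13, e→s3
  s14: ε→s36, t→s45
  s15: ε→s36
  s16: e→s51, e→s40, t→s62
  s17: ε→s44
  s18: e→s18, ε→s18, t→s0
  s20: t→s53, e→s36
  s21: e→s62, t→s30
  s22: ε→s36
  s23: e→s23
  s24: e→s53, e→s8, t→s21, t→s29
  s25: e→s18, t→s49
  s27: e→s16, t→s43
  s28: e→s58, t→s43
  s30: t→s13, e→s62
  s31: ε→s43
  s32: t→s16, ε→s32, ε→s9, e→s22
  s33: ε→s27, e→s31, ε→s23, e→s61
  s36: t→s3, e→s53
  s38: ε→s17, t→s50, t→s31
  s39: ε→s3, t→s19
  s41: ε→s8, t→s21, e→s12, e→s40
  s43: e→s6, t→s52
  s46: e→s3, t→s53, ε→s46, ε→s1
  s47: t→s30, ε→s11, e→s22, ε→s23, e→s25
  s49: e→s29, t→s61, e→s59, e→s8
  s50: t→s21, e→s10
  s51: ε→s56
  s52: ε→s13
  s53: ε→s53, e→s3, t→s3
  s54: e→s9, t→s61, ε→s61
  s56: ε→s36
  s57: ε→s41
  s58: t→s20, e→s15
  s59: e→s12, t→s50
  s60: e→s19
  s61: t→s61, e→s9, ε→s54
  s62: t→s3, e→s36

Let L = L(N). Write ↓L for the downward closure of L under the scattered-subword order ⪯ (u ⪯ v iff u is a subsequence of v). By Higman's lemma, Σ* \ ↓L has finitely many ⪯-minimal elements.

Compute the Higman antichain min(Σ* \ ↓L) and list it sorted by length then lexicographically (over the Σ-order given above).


Antichain: [teet, etttte, tteeee, ttettt].

|Q|=63, |F|=26, |δ|=122 (41 ε).
min D↑ (24 st, q0=0, F={14}): 0:e→1,t→2 1:e→1,t→3 2:e→4,t→5 3:e→6,t→7 4:e→8,t→9 5:e→10,t→5 6:e→8,t→11 7:e→12,t→13 8:e→8,t→14 9:e→15,t→11 10:e→16,t→17 11:e→15,t→18 12:e→16,t→19 13:e→20,t→21 14:e→14,t→14 15:e→16,t→14 16:e→22,t→14 17:e→16,t→15 18:e→15,t→21 19:e→16,t→22 20:e→16,t→23 21:e→14,t→21 22:e→14,t→14 23:e→14,t→22 (ε-aug+det+¬).
'teet': N↓-sim [46, 44, 37, 17, 5] end={s19,s3,s39,s45,s55} rej; 4/4 single-dels accept.
'etttte': N↓-sim [46, 42, 36, 24, 18, 10, 2] end={s23,s3} ∉↓L; 6/6 deletions ∈↓L.
'tteeee': run [46, 44, 36, 25, 11, 3, 2] end={s23,s3} rej; 6/6 single-dels accept.
'ttettt': run [46, 44, 36, 25, 17, 4, 1] end={s3} — reject; 6/6 del acc.
4 minimals (antichain).


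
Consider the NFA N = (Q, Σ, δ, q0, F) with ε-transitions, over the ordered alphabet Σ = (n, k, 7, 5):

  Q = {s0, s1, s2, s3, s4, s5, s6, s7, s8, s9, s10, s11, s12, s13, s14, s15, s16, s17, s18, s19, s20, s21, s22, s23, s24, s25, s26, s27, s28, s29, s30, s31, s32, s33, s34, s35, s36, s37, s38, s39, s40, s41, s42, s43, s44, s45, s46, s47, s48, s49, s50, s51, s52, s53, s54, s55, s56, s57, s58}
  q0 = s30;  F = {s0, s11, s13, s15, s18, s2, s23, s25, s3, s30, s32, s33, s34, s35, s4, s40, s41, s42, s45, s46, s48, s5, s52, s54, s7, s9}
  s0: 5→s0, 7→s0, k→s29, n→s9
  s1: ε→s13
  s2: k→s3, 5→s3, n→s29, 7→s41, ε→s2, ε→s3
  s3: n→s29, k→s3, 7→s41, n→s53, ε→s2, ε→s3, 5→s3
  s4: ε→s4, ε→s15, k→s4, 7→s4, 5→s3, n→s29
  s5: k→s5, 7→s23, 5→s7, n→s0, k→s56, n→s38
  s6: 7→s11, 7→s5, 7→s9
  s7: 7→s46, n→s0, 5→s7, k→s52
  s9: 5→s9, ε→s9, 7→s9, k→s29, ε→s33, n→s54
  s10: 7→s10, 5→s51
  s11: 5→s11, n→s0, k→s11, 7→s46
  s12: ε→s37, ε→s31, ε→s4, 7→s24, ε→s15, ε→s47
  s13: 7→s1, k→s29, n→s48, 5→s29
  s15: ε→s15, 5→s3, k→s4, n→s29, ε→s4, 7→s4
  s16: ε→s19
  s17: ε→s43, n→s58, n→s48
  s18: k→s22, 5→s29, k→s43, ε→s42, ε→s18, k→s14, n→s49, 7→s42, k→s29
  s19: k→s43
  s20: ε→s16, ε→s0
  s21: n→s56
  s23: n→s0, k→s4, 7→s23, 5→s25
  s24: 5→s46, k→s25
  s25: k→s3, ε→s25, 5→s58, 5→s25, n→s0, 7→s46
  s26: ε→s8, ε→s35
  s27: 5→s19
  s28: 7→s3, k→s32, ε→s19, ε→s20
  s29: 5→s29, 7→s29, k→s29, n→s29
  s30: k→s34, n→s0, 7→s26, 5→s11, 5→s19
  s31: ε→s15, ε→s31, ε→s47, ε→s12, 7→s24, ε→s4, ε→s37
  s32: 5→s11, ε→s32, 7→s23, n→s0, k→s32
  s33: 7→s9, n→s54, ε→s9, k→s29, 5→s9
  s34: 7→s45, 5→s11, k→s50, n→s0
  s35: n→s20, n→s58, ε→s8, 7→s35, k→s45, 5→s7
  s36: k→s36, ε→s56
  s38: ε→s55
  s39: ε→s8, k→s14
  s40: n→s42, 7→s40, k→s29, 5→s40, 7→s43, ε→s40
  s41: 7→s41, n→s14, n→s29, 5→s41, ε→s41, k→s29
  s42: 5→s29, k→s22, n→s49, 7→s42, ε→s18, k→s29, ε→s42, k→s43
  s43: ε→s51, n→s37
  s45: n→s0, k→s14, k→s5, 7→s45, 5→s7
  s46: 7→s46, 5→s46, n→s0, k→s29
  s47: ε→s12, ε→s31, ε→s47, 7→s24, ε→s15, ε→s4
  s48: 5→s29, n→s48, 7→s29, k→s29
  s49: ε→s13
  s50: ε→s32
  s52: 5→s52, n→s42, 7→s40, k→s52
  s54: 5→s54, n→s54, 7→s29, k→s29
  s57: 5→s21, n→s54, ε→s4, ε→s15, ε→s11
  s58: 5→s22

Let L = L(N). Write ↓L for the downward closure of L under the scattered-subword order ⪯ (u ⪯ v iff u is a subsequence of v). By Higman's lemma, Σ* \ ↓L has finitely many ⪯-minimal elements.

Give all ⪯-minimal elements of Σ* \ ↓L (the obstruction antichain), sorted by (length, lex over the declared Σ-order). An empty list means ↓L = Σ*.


Antichain: [nk, 57k, nnn7, kk7kn, 75kn5].

|Q|=59, |F|=26, |δ|=199 (54 ε).
min D↑ (23 st, q0=0, F={6}): 0:n→1,k→2,7→3,5→4 1:n→5,k→6,7→1,5→1 2:n→1,k→7,7→8,5→4 3:n→1,k→8,7→3,5→9 4:n→1,k→4,7→10,5→4 5:n→11,k→6,7→5,5→5 6:n→6,k→6,7→6,5→6 7:n→1,k→7,7→12,5→4 8:n→1,k→13,7→8,5→9 9:n→1,k→14,7→10,5→9 10:n→1,k→6,7→10,5→10 11:n→11,k→6,7→6,5→11 12:n→1,k→15,7→12,5→16 13:n→1,k→13,7→12,5→9 14:n→17,k→14,7→18,5→14 15:n→6,k→15,7→15,5→19 16:n→1,k→19,7→10,5→16 17:n→20,k→6,7→17,5→6 18:n→17,k→6,7→18,5→18 19:n→6,k→19,7→21,5→19 20:n→22,k→6,7→20,5→6 21:n→6,k→6,7→21,5→21 22:n→22,k→6,7→6,5→6.
'nk': |S_i|=[45, 23, 6] end={s14,s22,s29,s37,s43,s51} rej; 2/2 del acc.
'57k': N↓-sim [45, 28, 19, 6] end={s14,s22,s29,s37,s43,s51} — reject; 3/3 del acc.
'nnn7': N↓-sim [45, 23, 9, 3, 1] end={s29} ∉↓L; 4/4 del acc.
'kk7kn': run [45, 38, 36, 27, 12, 4] end={s14,s29,s37,s53} rej; 5/5 del acc.
'75kn5': |S_i|=[45, 40, 26, 18, 13, 1] end={s29} ∉↓L; 5/5 single-dels accept.
5 obstructions.


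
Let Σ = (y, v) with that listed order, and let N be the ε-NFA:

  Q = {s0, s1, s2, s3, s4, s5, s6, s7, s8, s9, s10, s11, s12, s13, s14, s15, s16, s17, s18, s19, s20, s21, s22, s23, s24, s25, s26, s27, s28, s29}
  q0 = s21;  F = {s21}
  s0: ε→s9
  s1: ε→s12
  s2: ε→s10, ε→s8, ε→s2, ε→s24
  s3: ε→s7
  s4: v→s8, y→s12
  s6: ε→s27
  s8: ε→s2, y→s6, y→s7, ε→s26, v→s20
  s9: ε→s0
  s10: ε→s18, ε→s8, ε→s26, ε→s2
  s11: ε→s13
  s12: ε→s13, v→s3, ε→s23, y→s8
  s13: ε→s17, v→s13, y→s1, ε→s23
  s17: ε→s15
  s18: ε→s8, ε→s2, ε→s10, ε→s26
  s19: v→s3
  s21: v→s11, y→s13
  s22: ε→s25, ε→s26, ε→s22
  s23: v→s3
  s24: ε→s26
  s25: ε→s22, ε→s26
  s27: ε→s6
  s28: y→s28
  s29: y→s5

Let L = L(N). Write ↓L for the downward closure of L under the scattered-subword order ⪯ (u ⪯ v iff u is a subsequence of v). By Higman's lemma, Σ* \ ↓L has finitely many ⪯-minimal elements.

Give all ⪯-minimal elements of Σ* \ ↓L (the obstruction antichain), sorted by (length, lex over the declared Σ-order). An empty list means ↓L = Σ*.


|Q|=30, |F|=1, |δ|=47 (32 ε).
min D↑ (2 st, q0=0, F={1}): 0:y→1,v→1 1:y→1,v→1.
'y': |S_i|=[19, 17] end={s1,s10,s12,s13,s15,s17,s18,s2,s20,s23,s24,s26,…} — reject; 1/1 single-dels accept.
'v': N↓-sim [19, 18] end={s1,s10,s11,s12,s13,s15,s17,s18,s2,s20,s23,s24,…} — reject; 1/1 single-dels accept.
2 minimals (antichain).

Antichain: [y, v].


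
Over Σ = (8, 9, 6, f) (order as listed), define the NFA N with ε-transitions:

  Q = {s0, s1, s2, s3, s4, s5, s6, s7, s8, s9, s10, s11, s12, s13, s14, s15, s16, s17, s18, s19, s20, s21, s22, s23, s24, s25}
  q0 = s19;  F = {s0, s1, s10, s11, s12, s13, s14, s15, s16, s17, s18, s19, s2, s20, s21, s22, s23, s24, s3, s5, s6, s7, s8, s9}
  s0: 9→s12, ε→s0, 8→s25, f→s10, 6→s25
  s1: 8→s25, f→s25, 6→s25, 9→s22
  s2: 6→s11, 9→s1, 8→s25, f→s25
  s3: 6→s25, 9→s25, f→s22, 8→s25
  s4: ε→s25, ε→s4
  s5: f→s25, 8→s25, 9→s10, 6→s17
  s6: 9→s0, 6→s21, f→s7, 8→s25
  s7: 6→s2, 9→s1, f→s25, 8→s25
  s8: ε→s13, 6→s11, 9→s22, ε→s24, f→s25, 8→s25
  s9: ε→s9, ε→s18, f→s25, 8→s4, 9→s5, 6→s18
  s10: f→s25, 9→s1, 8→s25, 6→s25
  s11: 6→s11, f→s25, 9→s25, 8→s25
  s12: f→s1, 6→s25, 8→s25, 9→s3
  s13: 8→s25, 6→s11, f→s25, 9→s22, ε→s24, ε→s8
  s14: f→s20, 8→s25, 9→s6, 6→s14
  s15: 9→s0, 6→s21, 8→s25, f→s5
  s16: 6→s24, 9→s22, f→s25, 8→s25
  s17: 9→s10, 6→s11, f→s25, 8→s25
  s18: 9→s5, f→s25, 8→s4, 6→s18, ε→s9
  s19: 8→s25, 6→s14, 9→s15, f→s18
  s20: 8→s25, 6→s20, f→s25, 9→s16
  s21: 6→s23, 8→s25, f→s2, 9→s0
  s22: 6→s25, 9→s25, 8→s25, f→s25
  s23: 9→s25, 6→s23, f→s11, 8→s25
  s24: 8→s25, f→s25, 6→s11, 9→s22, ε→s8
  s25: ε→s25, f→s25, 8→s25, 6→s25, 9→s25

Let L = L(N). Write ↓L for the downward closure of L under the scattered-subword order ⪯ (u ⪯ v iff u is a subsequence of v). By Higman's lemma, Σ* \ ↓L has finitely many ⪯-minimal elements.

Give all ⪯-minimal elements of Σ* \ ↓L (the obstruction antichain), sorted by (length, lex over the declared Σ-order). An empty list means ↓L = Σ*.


Antichain: [8, ff, 996, 9669, 99999, 6f999].

|Q|=26, |F|=24, |δ|=112 (12 ε).
min D↑ (22 st, q0=0, F={1}): 0:8→1,9→2,6→3,f→4 1:8→1,9→1,6→1,f→1 2:8→1,9→5,6→6,f→7 3:8→1,9→8,6→3,f→9 4:8→1,9→7,6→4,f→1 5:8→1,9→10,6→1,f→11 6:8→1,9→5,6→12,f→13 7:8→1,9→11,6→14,f→1 8:8→1,9→5,6→6,f→15 9:8→1,9→16,6→9,f→1 10:8→1,9→17,6→1,f→18 11:8→1,9→18,6→1,f→1 12:8→1,9→1,6→12,f→19 13:8→1,9→18,6→19,f→1 14:8→1,9→11,6→19,f→1 15:8→1,9→18,6→13,f→1 16:8→1,9→20,6→21,f→1 17:8→1,9→1,6→1,f→20 18:8→1,9→20,6→1,f→1 19:8→1,9→1,6→19,f→1 20:8→1,9→1,6→1,f→1 21:8→1,9→20,6→19,f→1 (ε-aug+det+¬).
'8': |S_i|=[26, 2] end={s25,s4} ∉↓L; 1/1 deletions ∈↓L.
'ff': run [26, 17, 1] end={s25} — reject; 2/2 deletions ∈↓L.
'996': |S_i|=[26, 20, 7, 1] end={s25} — reject; 3/3 single-dels accept.
'9669': |S_i|=[26, 20, 15, 3, 1] end={s25} ∉↓L; 4/4 single-dels accept.
'99999': |S_i|=[26, 20, 7, 5, 3, 1] end={s25} — reject; 5/5 del acc.
'6f999': run [26, 24, 12, 8, 2, 1] end={s25} rej; 5/5 deletions ∈↓L.
6 minimals (antichain).


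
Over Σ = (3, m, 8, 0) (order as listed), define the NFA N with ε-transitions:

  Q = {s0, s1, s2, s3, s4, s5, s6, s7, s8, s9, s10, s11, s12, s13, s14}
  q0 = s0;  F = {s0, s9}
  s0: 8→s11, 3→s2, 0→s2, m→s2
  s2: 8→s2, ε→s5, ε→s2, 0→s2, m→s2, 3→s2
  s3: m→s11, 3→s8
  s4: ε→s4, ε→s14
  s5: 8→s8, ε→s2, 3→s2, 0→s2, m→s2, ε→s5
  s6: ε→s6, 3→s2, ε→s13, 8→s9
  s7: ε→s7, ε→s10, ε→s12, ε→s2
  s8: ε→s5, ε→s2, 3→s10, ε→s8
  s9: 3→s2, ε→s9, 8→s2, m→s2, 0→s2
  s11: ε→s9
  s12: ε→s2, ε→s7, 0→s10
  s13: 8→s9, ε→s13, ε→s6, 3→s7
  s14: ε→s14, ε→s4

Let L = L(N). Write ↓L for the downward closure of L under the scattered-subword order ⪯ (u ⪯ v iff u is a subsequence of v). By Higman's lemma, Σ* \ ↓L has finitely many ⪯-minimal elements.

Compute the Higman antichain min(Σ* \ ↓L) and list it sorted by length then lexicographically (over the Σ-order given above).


min(Σ*\↓L) = [3, m, 0, 88].

|Q|=15, |F|=2, |δ|=47 (23 ε).
min D↑ (3 st, q0=0, F={1}): 0:3→1,m→1,8→2,0→1 1:3→1,m→1,8→1,0→1 2:3→1,m→1,8→1,0→1.
'3': run [7, 4] end={s10,s2,s5,s8} ∉↓L; 1/1 single-dels accept.
'm': |S_i|=[7, 4] end={s10,s2,s5,s8} — reject; 1/1 deletions ∈↓L.
'0': N↓-sim [7, 4] end={s10,s2,s5,s8} ∉↓L; 1/1 deletions ∈↓L.
'88': run [7, 6, 4] end={s10,s2,s5,s8} rej; 2/2 deletions ∈↓L.
4 words, ⪯-incomp.


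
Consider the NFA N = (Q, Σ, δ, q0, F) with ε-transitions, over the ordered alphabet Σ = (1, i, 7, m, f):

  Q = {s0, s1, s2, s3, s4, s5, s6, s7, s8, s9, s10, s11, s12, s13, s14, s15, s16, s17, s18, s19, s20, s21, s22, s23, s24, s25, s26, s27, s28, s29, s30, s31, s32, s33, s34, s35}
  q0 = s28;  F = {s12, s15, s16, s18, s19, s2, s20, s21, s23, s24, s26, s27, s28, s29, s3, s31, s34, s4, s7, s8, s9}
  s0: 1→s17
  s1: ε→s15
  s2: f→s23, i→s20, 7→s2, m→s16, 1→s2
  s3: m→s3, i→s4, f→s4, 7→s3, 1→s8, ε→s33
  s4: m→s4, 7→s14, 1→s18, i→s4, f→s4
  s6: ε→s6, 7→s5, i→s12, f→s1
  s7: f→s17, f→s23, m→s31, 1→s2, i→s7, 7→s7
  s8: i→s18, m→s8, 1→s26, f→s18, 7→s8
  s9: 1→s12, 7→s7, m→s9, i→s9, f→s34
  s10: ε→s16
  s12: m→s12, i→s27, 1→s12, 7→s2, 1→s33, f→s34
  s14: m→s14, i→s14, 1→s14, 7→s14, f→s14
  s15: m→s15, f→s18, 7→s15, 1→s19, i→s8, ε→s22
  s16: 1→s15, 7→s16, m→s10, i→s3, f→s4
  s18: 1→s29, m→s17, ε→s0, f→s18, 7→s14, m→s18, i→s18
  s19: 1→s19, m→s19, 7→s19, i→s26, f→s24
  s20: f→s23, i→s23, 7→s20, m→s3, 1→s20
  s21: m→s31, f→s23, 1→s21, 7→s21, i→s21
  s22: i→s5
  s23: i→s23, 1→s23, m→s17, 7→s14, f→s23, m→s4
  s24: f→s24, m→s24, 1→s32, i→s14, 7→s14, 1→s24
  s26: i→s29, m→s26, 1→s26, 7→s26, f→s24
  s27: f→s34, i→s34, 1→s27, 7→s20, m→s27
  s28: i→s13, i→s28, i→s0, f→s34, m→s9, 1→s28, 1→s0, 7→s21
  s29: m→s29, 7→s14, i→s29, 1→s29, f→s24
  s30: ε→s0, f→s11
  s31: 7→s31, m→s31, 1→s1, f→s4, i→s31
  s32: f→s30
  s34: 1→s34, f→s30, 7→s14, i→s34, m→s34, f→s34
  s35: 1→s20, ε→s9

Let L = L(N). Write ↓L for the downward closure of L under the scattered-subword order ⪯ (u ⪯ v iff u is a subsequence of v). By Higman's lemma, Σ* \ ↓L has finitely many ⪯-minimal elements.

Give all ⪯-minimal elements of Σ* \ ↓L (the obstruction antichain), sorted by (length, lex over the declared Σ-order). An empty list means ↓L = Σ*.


|Q|=36, |F|=21, |δ|=135 (8 ε).
min D↑ (22 st, q0=0, F={8}): 0:1→0,i→0,7→1,m→2,f→3 1:1→1,i→1,7→1,m→4,f→5 2:1→6,i→2,7→7,m→2,f→3 3:1→3,i→3,7→8,m→3,f→3 4:1→9,i→4,7→4,m→4,f→10 5:1→5,i→5,7→8,m→10,f→5 6:1→6,i→11,7→12,m→6,f→3 7:1→12,i→7,7→7,m→4,f→5 8:1→8,i→8,7→8,m→8,f→8 9:1→13,i→14,7→9,m→9,f→15 10:1→15,i→10,7→8,m→10,f→10 11:1→11,i→3,7→16,m→11,f→3 12:1→12,i→16,7→12,m→17,f→5 13:1→13,i→18,7→13,m→13,f→19 14:1→18,i→15,7→14,m→14,f→15 15:1→20,i→15,7→8,m→15,f→15 16:1→16,i→5,7→16,m→21,f→5 17:1→9,i→21,7→17,m→17,f→10 18:1→18,i→20,7→18,m→18,f→19 19:1→19,i→8,7→8,m→19,f→19 20:1→20,i→20,7→8,m→20,f→19 21:1→14,i→10,7→21,m→21,f→10.
'f7': run [33, 12, 1] end={s14} rej; 2/2 del acc.
'm1ii7': |S_i|=[33, 30, 27, 19, 12, 1] end={s14} — reject; 5/5 deletions ∈↓L.
'7m11fi': |S_i|=[33, 27, 22, 16, 10, 7, 1] end={s14} — reject; 6/6 del acc.
3 obstructions.

Antichain: [f7, m1ii7, 7m11fi].


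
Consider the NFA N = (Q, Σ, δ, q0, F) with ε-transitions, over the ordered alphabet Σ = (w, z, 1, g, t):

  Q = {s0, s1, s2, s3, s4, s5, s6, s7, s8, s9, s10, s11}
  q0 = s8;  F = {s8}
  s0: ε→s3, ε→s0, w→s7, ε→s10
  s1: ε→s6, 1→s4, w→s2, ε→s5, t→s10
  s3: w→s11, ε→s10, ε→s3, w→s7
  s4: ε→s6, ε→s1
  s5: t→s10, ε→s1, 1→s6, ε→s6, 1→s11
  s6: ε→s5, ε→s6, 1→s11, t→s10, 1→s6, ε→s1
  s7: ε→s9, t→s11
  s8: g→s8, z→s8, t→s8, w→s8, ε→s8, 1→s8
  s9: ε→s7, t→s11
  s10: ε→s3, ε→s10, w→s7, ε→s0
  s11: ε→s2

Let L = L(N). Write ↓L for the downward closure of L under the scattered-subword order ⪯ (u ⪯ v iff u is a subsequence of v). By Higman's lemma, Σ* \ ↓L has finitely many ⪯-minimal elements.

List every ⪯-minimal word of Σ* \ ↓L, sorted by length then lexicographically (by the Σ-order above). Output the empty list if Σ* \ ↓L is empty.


A = [].

|Q|=12, |F|=1, |δ|=41 (21 ε).
min D↑ (1 st, q0=0, F={}): 0:w→0,z→0,1→0,g→0,t→0.
L(D↑) = ∅; no obstructions.


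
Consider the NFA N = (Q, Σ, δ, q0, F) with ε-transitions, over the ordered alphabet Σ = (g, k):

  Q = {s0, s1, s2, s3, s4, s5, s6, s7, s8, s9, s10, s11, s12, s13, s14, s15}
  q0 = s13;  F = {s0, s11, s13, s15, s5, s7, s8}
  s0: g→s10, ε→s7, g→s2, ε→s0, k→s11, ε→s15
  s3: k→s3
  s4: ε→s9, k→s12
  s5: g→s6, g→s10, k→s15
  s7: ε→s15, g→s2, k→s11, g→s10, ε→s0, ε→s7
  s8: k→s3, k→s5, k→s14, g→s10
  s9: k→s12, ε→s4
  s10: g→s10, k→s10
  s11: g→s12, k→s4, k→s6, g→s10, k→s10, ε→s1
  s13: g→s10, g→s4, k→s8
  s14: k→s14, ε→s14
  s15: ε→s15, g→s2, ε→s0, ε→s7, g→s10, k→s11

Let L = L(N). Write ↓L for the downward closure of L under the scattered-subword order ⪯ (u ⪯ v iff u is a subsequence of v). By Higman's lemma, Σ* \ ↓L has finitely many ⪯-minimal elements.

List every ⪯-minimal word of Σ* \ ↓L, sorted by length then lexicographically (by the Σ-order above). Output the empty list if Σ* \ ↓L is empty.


|Q|=16, |F|=7, |δ|=43 (13 ε).
min D↑ (6 st, q0=0, F={1}): 0:g→1,k→2 1:g→1,k→1 2:g→1,k→3 3:g→1,k→4 4:g→1,k→5 5:g→1,k→1.
'g': |S_i|=[16, 6] end={s10,s12,s2,s4,s6,s9} — reject; 1/1 single-dels accept.
'kkkkk': run [16, 15, 14, 13, 9, 7] end={s10,s12,s14,s3,s4,s6,s9} rej; 5/5 single-dels accept.
2 obstructions.

Antichain: [g, kkkkk].


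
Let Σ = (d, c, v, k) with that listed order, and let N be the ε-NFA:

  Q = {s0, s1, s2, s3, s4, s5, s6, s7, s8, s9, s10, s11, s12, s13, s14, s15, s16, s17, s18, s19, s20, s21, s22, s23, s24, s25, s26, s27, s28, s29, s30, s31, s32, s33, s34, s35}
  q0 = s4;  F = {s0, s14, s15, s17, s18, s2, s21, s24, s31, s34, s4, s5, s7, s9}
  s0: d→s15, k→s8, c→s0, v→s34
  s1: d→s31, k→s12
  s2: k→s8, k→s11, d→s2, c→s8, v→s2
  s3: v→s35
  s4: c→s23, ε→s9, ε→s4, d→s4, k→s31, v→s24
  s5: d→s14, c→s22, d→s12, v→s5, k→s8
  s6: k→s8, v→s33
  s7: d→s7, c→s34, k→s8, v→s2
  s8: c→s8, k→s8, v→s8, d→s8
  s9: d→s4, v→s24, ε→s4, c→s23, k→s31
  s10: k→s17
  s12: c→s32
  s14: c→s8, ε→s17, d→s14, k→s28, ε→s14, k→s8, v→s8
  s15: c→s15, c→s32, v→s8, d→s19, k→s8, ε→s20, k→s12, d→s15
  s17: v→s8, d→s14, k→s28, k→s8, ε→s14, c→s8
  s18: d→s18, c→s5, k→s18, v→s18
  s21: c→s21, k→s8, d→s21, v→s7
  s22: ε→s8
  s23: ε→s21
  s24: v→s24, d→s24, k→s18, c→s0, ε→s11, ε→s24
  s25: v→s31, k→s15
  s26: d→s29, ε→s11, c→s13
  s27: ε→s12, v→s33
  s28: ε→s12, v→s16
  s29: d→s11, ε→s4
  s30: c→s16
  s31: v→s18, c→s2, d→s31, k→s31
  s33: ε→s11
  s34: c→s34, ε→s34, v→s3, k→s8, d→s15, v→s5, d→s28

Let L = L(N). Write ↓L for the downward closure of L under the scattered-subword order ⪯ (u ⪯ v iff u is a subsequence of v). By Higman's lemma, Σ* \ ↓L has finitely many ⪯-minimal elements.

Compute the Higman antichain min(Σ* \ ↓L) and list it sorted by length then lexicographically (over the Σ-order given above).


Antichain: [ck, kcc, cvvc, vcdv].

|Q|=36, |F|=14, |δ|=101 (17 ε).
min D↑ (13 st, q0=0, F={5}): 0:d→0,c→1,v→2,k→3 1:d→1,c→1,v→4,k→5 2:d→2,c→6,v→2,k→7 3:d→3,c→8,v→7,k→3 4:d→4,c→9,v→8,k→5 5:d→5,c→5,v→5,k→5 6:d→10,c→6,v→9,k→5 7:d→7,c→11,v→7,k→7 8:d→8,c→5,v→8,k→5 9:d→10,c→9,v→11,k→5 10:d→10,c→10,v→5,k→5 11:d→12,c→5,v→11,k→5 12:d→12,c→5,v→5,k→5 [Hopcroft].
'ck': |S_i|=[26, 21, 6] end={s11,s12,s16,s28,s32,s8} ∉↓L; 2/2 deletions ∈↓L.
'kcc': run [26, 13, 11, 3] end={s22,s32,s8} rej; 3/3 del acc.
'cvvc': N↓-sim [26, 21, 18, 13, 3] end={s22,s32,s8} ∉↓L; 4/4 deletions ∈↓L.
'vcdv': run [26, 21, 16, 10, 2] end={s16,s8} rej; 4/4 del acc.
4 obstructions.


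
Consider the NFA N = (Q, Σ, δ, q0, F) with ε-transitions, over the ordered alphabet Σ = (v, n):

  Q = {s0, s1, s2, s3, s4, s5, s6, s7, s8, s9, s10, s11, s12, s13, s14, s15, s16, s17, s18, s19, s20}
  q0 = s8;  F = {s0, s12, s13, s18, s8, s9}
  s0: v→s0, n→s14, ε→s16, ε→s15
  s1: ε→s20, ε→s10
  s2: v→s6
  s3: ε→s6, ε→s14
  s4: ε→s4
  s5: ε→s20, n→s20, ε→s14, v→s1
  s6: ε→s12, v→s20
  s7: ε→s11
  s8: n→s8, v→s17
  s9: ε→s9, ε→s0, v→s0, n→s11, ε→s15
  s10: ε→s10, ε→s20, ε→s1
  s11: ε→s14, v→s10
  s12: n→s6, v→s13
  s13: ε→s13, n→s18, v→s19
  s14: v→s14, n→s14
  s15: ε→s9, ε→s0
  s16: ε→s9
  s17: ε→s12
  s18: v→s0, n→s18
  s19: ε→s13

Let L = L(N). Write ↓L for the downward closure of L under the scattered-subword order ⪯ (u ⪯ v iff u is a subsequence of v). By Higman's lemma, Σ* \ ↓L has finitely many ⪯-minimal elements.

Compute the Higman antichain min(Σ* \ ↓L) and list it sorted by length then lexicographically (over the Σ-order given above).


min(Σ*\↓L) = [vvnvn].

|Q|=21, |F|=6, |δ|=43 (24 ε).
min D↑ (6 st, q0=0, F={5}): 0:v→1,n→0 1:v→2,n→1 2:v→2,n→3 3:v→4,n→3 4:v→4,n→5 5:v→5,n→5 (ε-aug+det+¬).
'vvnvn': |S_i|=[16, 15, 12, 10, 9, 5] end={s1,s10,s11,s14,s20} rej; 5/5 single-dels accept.
1 minimals (antichain).


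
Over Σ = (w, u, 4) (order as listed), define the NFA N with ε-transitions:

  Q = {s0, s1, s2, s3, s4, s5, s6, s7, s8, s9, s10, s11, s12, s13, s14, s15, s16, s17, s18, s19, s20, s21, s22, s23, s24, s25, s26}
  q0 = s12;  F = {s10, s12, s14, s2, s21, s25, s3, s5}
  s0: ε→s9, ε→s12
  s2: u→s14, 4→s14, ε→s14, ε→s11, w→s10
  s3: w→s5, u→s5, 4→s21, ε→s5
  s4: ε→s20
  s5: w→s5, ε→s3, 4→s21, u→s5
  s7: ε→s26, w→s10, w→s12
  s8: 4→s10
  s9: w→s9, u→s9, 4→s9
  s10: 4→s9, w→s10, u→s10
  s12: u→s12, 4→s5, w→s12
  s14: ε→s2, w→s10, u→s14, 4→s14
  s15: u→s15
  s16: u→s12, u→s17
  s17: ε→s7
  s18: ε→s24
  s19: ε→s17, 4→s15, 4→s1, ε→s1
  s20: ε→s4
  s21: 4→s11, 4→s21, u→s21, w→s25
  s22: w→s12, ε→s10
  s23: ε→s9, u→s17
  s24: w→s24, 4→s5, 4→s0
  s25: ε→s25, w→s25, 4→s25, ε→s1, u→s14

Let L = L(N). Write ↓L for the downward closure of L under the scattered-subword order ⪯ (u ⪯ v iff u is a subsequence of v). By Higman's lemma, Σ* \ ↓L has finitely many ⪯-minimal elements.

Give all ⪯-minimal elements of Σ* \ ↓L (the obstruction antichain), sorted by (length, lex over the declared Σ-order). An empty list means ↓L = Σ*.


min(Σ*\↓L) = [44wuw4].

|Q|=27, |F|=8, |δ|=59 (18 ε).
min D↑ (7 st, q0=0, F={6}): 0:w→0,u→0,4→1 1:w→1,u→1,4→2 2:w→3,u→2,4→2 3:w→3,u→4,4→3 4:w→5,u→4,4→4 5:w→5,u→5,4→6 6:w→6,u→6,4→6 [Hopcroft].
'44wuw4': N↓-sim [11, 10, 8, 7, 5, 2, 1] end={s9} ∉↓L; 6/6 del acc.
1 words, ⪯-incomp.
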